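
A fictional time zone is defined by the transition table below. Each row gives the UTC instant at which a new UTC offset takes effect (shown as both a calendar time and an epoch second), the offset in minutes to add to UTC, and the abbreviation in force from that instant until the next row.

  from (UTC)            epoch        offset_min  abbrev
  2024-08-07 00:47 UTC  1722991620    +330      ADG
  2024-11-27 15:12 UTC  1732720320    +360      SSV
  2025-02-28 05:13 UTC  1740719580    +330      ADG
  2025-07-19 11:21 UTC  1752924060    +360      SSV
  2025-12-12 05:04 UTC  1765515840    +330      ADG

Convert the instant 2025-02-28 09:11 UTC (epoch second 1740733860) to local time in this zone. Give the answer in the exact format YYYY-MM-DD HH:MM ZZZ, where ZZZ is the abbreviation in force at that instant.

Query: 2025-02-28 09:11 UTC
Rule 3/5 (ADG, +05:30): 2025-02-28 05:13 UTC ≤ query < 2025-07-19 11:21 UTC
9·60 + 11 + 330 = 881 min
881 = 0·1440 + 881; 881 = 14·60 + 41 → 14:41, same day
→ 2025-02-28 14:41 ADG

2025-02-28 14:41 ADG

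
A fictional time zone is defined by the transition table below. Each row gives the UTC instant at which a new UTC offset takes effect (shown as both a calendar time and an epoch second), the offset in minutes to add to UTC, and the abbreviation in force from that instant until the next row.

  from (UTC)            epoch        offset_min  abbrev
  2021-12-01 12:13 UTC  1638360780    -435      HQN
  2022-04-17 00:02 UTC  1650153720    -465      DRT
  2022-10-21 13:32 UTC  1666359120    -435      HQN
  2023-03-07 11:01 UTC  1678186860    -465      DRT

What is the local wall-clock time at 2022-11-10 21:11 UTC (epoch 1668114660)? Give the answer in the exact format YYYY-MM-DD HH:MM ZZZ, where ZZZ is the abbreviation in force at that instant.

Query: 2022-11-10 21:11 UTC
Rule 3/4 (HQN, -07:15): 2022-10-21 13:32 UTC ≤ query < 2023-03-07 11:01 UTC
21·60 + 11 - 435 = 836 min
836 = 0·1440 + 836; 836 = 13·60 + 56 → 13:56, same day
→ 2022-11-10 13:56 HQN

2022-11-10 13:56 HQN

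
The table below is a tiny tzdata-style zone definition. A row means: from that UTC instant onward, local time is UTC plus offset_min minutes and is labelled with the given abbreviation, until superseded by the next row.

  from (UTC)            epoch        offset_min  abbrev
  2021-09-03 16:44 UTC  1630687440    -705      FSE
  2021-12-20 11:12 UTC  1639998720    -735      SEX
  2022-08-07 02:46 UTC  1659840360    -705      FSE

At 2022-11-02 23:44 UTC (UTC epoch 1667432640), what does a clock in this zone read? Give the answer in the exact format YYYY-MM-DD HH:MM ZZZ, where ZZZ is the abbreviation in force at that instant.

Query: 2022-11-02 23:44 UTC
Rule 3/3 (FSE, -11:45): 2022-08-07 02:46 UTC ≤ query < +∞
23·60 + 44 - 705 = 719 min
719 = 0·1440 + 719; 719 = 11·60 + 59 → 11:59, same day
→ 2022-11-02 11:59 FSE

2022-11-02 11:59 FSE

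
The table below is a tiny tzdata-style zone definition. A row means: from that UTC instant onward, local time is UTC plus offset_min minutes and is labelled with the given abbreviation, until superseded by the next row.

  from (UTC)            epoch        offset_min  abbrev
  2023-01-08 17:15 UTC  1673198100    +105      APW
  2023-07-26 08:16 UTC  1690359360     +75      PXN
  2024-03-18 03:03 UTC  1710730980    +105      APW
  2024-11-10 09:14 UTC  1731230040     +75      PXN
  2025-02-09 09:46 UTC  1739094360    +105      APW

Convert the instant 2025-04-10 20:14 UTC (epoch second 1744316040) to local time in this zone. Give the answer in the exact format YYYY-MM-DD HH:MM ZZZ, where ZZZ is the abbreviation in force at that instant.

Query: 2025-04-10 20:14 UTC
Rule 5/5 (APW, +01:45): 2025-02-09 09:46 UTC ≤ query < +∞
20·60 + 14 + 105 = 1319 min
1319 = 0·1440 + 1319; 1319 = 21·60 + 59 → 21:59, same day
→ 2025-04-10 21:59 APW

2025-04-10 21:59 APW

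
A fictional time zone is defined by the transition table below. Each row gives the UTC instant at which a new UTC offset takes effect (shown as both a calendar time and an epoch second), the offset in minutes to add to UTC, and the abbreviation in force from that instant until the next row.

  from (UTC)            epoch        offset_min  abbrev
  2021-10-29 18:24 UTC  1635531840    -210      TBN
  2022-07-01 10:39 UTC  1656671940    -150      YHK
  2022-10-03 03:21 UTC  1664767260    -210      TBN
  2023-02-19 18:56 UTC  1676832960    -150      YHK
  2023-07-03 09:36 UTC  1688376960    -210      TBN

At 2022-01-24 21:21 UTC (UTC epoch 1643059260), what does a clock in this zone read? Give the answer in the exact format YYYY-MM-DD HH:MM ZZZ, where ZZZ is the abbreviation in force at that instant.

2022-01-24 17:51 TBN

Query: 2022-01-24 21:21 UTC
Rule 1/5 (TBN, -03:30): 2021-10-29 18:24 UTC ≤ query < 2022-07-01 10:39 UTC
21·60 + 21 - 210 = 1071 min
1071 = 0·1440 + 1071; 1071 = 17·60 + 51 → 17:51, same day
→ 2022-01-24 17:51 TBN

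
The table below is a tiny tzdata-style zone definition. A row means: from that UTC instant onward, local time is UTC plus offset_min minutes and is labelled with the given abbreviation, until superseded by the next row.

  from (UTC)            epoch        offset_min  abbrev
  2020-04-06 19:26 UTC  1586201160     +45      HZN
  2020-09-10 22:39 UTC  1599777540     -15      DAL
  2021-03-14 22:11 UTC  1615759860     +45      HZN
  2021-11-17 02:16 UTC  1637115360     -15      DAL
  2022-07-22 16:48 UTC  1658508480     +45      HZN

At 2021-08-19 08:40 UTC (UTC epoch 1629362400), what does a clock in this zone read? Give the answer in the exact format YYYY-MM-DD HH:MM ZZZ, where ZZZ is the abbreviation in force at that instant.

2021-08-19 09:25 HZN

Query: 2021-08-19 08:40 UTC
Rule 3/5 (HZN, +00:45): 2021-03-14 22:11 UTC ≤ query < 2021-11-17 02:16 UTC
8·60 + 40 + 45 = 565 min
565 = 0·1440 + 565; 565 = 9·60 + 25 → 09:25, same day
→ 2021-08-19 09:25 HZN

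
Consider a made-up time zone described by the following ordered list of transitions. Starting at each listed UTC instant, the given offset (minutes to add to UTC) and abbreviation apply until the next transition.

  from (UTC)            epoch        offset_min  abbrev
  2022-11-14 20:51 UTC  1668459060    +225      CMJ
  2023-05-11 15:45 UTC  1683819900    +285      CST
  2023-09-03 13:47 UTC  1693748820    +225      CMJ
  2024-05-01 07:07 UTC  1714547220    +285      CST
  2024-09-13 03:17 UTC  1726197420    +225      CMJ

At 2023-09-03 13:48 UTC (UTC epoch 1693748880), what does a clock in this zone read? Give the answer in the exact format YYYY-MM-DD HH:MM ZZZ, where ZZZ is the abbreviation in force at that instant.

Query: 2023-09-03 13:48 UTC
Rule 3/5 (CMJ, +03:45): 2023-09-03 13:47 UTC ≤ query < 2024-05-01 07:07 UTC
13·60 + 48 + 225 = 1053 min
1053 = 0·1440 + 1053; 1053 = 17·60 + 33 → 17:33, same day
→ 2023-09-03 17:33 CMJ

2023-09-03 17:33 CMJ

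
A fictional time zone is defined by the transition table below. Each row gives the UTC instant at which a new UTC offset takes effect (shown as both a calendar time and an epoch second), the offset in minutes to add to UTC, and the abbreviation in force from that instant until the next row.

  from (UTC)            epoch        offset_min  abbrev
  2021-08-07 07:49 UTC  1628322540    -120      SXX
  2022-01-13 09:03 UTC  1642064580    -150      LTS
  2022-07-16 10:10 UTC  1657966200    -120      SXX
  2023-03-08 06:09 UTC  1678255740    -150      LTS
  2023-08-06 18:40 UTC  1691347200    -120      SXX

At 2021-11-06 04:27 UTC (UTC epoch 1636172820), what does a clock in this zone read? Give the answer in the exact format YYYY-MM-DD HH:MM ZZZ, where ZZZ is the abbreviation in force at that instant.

Query: 2021-11-06 04:27 UTC
Rule 1/5 (SXX, -02:00): 2021-08-07 07:49 UTC ≤ query < 2022-01-13 09:03 UTC
4·60 + 27 - 120 = 147 min
147 = 0·1440 + 147; 147 = 2·60 + 27 → 02:27, same day
→ 2021-11-06 02:27 SXX

2021-11-06 02:27 SXX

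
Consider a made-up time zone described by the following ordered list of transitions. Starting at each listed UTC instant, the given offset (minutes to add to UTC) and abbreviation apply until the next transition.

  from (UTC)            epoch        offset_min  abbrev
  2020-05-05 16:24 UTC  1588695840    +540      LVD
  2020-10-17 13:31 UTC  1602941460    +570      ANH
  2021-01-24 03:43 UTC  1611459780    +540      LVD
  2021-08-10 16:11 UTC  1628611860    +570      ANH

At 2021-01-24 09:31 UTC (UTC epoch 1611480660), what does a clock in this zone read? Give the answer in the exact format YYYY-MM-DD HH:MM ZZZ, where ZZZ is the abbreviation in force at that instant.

2021-01-24 18:31 LVD

Query: 2021-01-24 09:31 UTC
Rule 3/4 (LVD, +09:00): 2021-01-24 03:43 UTC ≤ query < 2021-08-10 16:11 UTC
9·60 + 31 + 540 = 1111 min
1111 = 0·1440 + 1111; 1111 = 18·60 + 31 → 18:31, same day
→ 2021-01-24 18:31 LVD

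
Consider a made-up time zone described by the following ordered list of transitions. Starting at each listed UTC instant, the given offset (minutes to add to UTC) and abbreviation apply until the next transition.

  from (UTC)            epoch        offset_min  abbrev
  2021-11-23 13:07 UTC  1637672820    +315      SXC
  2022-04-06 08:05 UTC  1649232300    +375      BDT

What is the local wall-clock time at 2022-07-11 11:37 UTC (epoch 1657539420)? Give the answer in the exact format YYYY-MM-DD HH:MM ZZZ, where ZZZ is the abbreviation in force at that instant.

2022-07-11 17:52 BDT

Query: 2022-07-11 11:37 UTC
Rule 2/2 (BDT, +06:15): 2022-04-06 08:05 UTC ≤ query < +∞
11·60 + 37 + 375 = 1072 min
1072 = 0·1440 + 1072; 1072 = 17·60 + 52 → 17:52, same day
→ 2022-07-11 17:52 BDT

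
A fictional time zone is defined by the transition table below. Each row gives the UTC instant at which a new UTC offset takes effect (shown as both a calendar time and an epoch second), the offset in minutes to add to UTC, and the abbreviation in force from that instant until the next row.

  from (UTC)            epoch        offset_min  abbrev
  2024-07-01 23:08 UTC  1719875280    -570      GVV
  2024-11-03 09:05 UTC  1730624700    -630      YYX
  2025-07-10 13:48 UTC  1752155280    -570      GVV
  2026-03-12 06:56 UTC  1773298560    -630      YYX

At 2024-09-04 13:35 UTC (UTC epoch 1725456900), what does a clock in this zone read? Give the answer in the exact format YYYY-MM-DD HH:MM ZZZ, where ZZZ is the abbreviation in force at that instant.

Query: 2024-09-04 13:35 UTC
Rule 1/4 (GVV, -09:30): 2024-07-01 23:08 UTC ≤ query < 2024-11-03 09:05 UTC
13·60 + 35 - 570 = 245 min
245 = 0·1440 + 245; 245 = 4·60 + 5 → 04:05, same day
→ 2024-09-04 04:05 GVV

2024-09-04 04:05 GVV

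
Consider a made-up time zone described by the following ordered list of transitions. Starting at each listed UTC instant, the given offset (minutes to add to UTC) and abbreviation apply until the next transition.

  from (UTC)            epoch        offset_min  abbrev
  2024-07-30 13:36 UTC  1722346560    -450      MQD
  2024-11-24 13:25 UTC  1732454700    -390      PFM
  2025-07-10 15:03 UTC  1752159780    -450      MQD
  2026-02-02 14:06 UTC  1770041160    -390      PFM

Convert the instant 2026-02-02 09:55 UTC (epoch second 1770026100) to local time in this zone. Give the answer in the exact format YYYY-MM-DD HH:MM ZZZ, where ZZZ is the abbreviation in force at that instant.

2026-02-02 02:25 MQD

Query: 2026-02-02 09:55 UTC
Rule 3/4 (MQD, -07:30): 2025-07-10 15:03 UTC ≤ query < 2026-02-02 14:06 UTC
9·60 + 55 - 450 = 145 min
145 = 0·1440 + 145; 145 = 2·60 + 25 → 02:25, same day
→ 2026-02-02 02:25 MQD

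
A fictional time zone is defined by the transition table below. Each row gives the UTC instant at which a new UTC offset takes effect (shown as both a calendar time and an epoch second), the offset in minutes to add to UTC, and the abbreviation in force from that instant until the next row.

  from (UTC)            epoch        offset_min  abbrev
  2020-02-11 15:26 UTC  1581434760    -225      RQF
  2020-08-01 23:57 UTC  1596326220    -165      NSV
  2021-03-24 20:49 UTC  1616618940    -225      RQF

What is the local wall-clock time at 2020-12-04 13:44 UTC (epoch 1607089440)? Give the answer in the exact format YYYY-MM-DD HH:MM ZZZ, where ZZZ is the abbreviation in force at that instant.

Query: 2020-12-04 13:44 UTC
Rule 2/3 (NSV, -02:45): 2020-08-01 23:57 UTC ≤ query < 2021-03-24 20:49 UTC
13·60 + 44 - 165 = 659 min
659 = 0·1440 + 659; 659 = 10·60 + 59 → 10:59, same day
→ 2020-12-04 10:59 NSV

2020-12-04 10:59 NSV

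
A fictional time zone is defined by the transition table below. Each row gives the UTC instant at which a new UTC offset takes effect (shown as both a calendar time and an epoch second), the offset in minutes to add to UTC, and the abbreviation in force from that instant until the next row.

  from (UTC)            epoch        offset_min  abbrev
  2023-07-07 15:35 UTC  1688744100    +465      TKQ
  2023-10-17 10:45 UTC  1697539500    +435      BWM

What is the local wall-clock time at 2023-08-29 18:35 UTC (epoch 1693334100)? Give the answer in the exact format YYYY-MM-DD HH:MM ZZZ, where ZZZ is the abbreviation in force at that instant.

Query: 2023-08-29 18:35 UTC
Rule 1/2 (TKQ, +07:45): 2023-07-07 15:35 UTC ≤ query < 2023-10-17 10:45 UTC
18·60 + 35 + 465 = 1580 min
1580 = 1·1440 + 140; 140 = 2·60 + 20 → 02:20, 2023-08-29 + 1 day = 2023-08-30
→ 2023-08-30 02:20 TKQ

2023-08-30 02:20 TKQ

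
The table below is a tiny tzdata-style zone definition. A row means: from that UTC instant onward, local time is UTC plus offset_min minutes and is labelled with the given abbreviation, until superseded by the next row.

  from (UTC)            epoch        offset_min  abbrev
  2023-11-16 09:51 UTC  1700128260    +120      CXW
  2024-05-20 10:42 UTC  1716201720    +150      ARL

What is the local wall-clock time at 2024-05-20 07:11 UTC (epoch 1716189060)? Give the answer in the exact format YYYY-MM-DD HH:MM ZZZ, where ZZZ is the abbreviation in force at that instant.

2024-05-20 09:11 CXW

Query: 2024-05-20 07:11 UTC
Rule 1/2 (CXW, +02:00): 2023-11-16 09:51 UTC ≤ query < 2024-05-20 10:42 UTC
7·60 + 11 + 120 = 551 min
551 = 0·1440 + 551; 551 = 9·60 + 11 → 09:11, same day
→ 2024-05-20 09:11 CXW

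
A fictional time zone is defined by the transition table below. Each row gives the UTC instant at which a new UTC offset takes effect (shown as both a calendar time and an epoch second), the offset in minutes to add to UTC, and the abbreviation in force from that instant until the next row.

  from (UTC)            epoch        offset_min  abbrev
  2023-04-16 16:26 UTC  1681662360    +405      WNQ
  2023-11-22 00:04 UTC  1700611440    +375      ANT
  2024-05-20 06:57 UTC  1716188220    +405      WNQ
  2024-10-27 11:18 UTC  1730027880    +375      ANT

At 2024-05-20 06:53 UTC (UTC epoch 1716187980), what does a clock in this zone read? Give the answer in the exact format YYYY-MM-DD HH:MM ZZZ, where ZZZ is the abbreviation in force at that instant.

Query: 2024-05-20 06:53 UTC
Rule 2/4 (ANT, +06:15): 2023-11-22 00:04 UTC ≤ query < 2024-05-20 06:57 UTC
6·60 + 53 + 375 = 788 min
788 = 0·1440 + 788; 788 = 13·60 + 8 → 13:08, same day
→ 2024-05-20 13:08 ANT

2024-05-20 13:08 ANT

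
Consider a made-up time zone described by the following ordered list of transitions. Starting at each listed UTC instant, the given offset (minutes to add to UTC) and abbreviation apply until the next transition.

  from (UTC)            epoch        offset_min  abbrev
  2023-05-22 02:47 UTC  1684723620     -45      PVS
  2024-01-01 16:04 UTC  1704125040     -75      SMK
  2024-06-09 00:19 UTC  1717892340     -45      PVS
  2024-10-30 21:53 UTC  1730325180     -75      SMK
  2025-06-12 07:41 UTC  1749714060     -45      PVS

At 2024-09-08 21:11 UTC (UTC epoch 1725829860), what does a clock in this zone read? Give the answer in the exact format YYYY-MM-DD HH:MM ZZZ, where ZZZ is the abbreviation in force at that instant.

Query: 2024-09-08 21:11 UTC
Rule 3/5 (PVS, -00:45): 2024-06-09 00:19 UTC ≤ query < 2024-10-30 21:53 UTC
21·60 + 11 - 45 = 1226 min
1226 = 0·1440 + 1226; 1226 = 20·60 + 26 → 20:26, same day
→ 2024-09-08 20:26 PVS

2024-09-08 20:26 PVS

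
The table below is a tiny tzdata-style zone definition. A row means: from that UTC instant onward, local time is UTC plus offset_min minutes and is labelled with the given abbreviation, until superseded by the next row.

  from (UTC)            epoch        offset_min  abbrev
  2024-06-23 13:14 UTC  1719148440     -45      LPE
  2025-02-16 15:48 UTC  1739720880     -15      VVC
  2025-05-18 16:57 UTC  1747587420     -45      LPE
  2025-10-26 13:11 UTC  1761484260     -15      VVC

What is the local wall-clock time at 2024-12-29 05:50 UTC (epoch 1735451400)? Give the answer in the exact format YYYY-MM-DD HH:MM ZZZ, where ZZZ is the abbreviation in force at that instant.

Query: 2024-12-29 05:50 UTC
Rule 1/4 (LPE, -00:45): 2024-06-23 13:14 UTC ≤ query < 2025-02-16 15:48 UTC
5·60 + 50 - 45 = 305 min
305 = 0·1440 + 305; 305 = 5·60 + 5 → 05:05, same day
→ 2024-12-29 05:05 LPE

2024-12-29 05:05 LPE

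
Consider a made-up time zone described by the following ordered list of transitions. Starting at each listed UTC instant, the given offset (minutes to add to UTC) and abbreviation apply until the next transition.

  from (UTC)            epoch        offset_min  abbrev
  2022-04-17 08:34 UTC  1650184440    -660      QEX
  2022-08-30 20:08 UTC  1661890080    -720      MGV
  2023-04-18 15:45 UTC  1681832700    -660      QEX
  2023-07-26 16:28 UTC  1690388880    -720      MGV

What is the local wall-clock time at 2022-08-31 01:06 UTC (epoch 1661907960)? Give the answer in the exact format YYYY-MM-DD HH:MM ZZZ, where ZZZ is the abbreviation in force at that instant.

2022-08-30 13:06 MGV

Query: 2022-08-31 01:06 UTC
Rule 2/4 (MGV, -12:00): 2022-08-30 20:08 UTC ≤ query < 2023-04-18 15:45 UTC
1·60 + 6 - 720 = -654 min
-654 = -1·1440 + 786; 786 = 13·60 + 6 → 13:06, 2022-08-31 - 1 day = 2022-08-30
→ 2022-08-30 13:06 MGV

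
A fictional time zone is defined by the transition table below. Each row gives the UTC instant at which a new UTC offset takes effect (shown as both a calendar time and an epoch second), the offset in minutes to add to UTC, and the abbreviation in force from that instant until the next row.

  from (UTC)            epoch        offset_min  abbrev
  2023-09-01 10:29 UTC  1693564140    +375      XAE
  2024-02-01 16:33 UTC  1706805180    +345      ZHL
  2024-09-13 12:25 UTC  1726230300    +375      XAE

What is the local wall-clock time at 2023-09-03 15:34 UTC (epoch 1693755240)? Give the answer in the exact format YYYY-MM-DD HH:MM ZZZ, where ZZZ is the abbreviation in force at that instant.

Query: 2023-09-03 15:34 UTC
Rule 1/3 (XAE, +06:15): 2023-09-01 10:29 UTC ≤ query < 2024-02-01 16:33 UTC
15·60 + 34 + 375 = 1309 min
1309 = 0·1440 + 1309; 1309 = 21·60 + 49 → 21:49, same day
→ 2023-09-03 21:49 XAE

2023-09-03 21:49 XAE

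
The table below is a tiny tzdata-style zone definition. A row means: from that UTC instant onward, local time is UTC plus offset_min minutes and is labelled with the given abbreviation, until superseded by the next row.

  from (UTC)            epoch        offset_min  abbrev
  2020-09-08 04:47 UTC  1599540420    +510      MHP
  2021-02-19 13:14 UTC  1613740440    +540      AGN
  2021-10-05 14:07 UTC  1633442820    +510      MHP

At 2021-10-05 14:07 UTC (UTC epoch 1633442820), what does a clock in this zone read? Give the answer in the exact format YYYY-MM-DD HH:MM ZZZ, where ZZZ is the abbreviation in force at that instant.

2021-10-05 22:37 MHP

Query: 2021-10-05 14:07 UTC
Rule 3/3 (MHP, +08:30): 2021-10-05 14:07 UTC ≤ query < +∞
14·60 + 7 + 510 = 1357 min
1357 = 0·1440 + 1357; 1357 = 22·60 + 37 → 22:37, same day
→ 2021-10-05 22:37 MHP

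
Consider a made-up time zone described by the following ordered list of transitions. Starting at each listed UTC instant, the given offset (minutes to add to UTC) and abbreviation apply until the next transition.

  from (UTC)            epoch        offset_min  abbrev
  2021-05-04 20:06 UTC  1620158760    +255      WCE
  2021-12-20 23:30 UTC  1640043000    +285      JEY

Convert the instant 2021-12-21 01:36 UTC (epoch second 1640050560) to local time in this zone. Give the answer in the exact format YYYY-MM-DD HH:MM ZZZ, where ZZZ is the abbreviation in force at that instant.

Query: 2021-12-21 01:36 UTC
Rule 2/2 (JEY, +04:45): 2021-12-20 23:30 UTC ≤ query < +∞
1·60 + 36 + 285 = 381 min
381 = 0·1440 + 381; 381 = 6·60 + 21 → 06:21, same day
→ 2021-12-21 06:21 JEY

2021-12-21 06:21 JEY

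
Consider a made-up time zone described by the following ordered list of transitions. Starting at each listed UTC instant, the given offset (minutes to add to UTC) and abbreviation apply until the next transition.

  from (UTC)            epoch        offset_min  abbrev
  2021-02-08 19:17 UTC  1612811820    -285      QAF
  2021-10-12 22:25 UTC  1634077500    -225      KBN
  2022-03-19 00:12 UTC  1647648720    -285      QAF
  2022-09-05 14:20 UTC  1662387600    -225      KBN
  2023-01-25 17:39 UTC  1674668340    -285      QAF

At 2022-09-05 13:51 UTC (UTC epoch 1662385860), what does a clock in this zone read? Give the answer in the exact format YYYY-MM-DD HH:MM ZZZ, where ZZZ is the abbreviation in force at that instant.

Query: 2022-09-05 13:51 UTC
Rule 3/5 (QAF, -04:45): 2022-03-19 00:12 UTC ≤ query < 2022-09-05 14:20 UTC
13·60 + 51 - 285 = 546 min
546 = 0·1440 + 546; 546 = 9·60 + 6 → 09:06, same day
→ 2022-09-05 09:06 QAF

2022-09-05 09:06 QAF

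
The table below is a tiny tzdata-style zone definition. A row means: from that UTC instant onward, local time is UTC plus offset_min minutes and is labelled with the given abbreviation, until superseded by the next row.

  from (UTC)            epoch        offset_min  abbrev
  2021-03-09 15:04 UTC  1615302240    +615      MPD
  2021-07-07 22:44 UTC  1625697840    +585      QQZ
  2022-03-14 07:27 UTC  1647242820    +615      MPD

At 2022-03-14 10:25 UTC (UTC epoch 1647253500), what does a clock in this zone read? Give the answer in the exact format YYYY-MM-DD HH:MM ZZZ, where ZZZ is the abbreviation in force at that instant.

Query: 2022-03-14 10:25 UTC
Rule 3/3 (MPD, +10:15): 2022-03-14 07:27 UTC ≤ query < +∞
10·60 + 25 + 615 = 1240 min
1240 = 0·1440 + 1240; 1240 = 20·60 + 40 → 20:40, same day
→ 2022-03-14 20:40 MPD

2022-03-14 20:40 MPD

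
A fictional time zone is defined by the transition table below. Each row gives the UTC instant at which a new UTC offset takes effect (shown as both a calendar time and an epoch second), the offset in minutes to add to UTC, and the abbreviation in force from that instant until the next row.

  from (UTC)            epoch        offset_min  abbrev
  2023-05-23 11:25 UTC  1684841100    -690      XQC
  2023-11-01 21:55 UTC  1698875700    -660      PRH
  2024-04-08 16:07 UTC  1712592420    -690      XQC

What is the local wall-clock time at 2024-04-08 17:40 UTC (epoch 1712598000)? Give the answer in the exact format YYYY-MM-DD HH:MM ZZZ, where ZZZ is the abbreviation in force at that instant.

2024-04-08 06:10 XQC

Query: 2024-04-08 17:40 UTC
Rule 3/3 (XQC, -11:30): 2024-04-08 16:07 UTC ≤ query < +∞
17·60 + 40 - 690 = 370 min
370 = 0·1440 + 370; 370 = 6·60 + 10 → 06:10, same day
→ 2024-04-08 06:10 XQC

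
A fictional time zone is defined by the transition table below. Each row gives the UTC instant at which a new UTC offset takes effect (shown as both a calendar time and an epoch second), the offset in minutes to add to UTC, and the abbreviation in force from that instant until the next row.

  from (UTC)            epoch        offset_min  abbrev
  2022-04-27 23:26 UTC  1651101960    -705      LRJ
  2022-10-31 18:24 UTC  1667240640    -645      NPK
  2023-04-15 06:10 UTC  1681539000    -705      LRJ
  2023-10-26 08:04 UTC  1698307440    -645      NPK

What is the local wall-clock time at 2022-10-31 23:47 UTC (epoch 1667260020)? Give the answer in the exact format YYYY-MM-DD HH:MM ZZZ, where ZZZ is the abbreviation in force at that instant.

Query: 2022-10-31 23:47 UTC
Rule 2/4 (NPK, -10:45): 2022-10-31 18:24 UTC ≤ query < 2023-04-15 06:10 UTC
23·60 + 47 - 645 = 782 min
782 = 0·1440 + 782; 782 = 13·60 + 2 → 13:02, same day
→ 2022-10-31 13:02 NPK

2022-10-31 13:02 NPK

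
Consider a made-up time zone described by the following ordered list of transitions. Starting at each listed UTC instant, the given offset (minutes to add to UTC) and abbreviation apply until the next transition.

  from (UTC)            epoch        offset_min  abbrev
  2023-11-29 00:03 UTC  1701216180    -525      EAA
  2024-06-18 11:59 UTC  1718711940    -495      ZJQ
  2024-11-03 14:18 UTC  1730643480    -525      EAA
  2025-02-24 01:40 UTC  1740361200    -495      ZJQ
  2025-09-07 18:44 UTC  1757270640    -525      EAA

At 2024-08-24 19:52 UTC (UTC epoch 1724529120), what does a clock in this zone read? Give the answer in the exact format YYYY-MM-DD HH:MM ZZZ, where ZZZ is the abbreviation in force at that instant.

Query: 2024-08-24 19:52 UTC
Rule 2/5 (ZJQ, -08:15): 2024-06-18 11:59 UTC ≤ query < 2024-11-03 14:18 UTC
19·60 + 52 - 495 = 697 min
697 = 0·1440 + 697; 697 = 11·60 + 37 → 11:37, same day
→ 2024-08-24 11:37 ZJQ

2024-08-24 11:37 ZJQ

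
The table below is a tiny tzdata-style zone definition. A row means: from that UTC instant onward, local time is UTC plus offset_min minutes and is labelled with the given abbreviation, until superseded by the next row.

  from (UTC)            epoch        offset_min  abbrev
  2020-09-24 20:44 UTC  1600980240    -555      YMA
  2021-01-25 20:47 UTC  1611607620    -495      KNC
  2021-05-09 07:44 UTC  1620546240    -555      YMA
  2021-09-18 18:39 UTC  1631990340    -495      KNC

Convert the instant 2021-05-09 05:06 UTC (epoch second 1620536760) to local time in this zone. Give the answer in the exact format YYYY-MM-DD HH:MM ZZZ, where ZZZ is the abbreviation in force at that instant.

Query: 2021-05-09 05:06 UTC
Rule 2/4 (KNC, -08:15): 2021-01-25 20:47 UTC ≤ query < 2021-05-09 07:44 UTC
5·60 + 6 - 495 = -189 min
-189 = -1·1440 + 1251; 1251 = 20·60 + 51 → 20:51, 2021-05-09 - 1 day = 2021-05-08
→ 2021-05-08 20:51 KNC

2021-05-08 20:51 KNC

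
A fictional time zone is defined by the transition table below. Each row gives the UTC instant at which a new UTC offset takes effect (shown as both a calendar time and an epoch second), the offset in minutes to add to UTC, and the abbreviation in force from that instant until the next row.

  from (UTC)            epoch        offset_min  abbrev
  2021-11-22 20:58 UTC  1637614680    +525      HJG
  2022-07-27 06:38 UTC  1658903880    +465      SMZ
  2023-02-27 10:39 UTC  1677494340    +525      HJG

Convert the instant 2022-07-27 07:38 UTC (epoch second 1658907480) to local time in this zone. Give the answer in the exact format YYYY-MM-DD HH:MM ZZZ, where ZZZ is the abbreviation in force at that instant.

Query: 2022-07-27 07:38 UTC
Rule 2/3 (SMZ, +07:45): 2022-07-27 06:38 UTC ≤ query < 2023-02-27 10:39 UTC
7·60 + 38 + 465 = 923 min
923 = 0·1440 + 923; 923 = 15·60 + 23 → 15:23, same day
→ 2022-07-27 15:23 SMZ

2022-07-27 15:23 SMZ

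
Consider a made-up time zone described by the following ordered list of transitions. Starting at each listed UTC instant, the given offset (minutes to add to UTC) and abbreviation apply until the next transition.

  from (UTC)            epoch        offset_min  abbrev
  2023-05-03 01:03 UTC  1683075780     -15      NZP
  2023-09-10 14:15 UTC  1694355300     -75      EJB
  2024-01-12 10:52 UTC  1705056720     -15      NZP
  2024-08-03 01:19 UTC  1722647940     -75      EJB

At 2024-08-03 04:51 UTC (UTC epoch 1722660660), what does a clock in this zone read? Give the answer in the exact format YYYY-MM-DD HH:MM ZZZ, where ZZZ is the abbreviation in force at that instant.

Query: 2024-08-03 04:51 UTC
Rule 4/4 (EJB, -01:15): 2024-08-03 01:19 UTC ≤ query < +∞
4·60 + 51 - 75 = 216 min
216 = 0·1440 + 216; 216 = 3·60 + 36 → 03:36, same day
→ 2024-08-03 03:36 EJB

2024-08-03 03:36 EJB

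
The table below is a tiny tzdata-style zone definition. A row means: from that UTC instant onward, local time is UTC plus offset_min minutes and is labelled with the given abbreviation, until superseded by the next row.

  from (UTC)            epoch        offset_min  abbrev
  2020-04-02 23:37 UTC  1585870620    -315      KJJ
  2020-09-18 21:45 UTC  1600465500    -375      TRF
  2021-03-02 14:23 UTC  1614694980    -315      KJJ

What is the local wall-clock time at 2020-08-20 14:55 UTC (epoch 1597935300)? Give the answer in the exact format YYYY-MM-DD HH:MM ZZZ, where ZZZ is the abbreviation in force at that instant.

Query: 2020-08-20 14:55 UTC
Rule 1/3 (KJJ, -05:15): 2020-04-02 23:37 UTC ≤ query < 2020-09-18 21:45 UTC
14·60 + 55 - 315 = 580 min
580 = 0·1440 + 580; 580 = 9·60 + 40 → 09:40, same day
→ 2020-08-20 09:40 KJJ

2020-08-20 09:40 KJJ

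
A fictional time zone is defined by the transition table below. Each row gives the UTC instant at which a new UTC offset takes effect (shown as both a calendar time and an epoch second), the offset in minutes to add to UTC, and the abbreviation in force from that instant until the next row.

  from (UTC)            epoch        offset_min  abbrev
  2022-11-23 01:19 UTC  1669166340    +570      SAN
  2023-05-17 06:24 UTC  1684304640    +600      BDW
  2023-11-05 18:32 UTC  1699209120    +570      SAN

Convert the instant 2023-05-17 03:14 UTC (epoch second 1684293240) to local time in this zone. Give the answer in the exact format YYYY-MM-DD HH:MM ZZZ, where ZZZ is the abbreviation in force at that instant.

Query: 2023-05-17 03:14 UTC
Rule 1/3 (SAN, +09:30): 2022-11-23 01:19 UTC ≤ query < 2023-05-17 06:24 UTC
3·60 + 14 + 570 = 764 min
764 = 0·1440 + 764; 764 = 12·60 + 44 → 12:44, same day
→ 2023-05-17 12:44 SAN

2023-05-17 12:44 SAN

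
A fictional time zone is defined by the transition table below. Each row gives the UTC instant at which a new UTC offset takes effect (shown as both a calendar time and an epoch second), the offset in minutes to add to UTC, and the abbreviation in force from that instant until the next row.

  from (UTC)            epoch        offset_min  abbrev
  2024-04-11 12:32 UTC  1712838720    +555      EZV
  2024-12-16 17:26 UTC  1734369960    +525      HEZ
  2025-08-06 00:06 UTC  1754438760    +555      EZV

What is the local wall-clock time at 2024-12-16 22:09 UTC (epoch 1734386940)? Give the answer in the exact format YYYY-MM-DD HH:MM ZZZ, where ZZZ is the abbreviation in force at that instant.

2024-12-17 06:54 HEZ

Query: 2024-12-16 22:09 UTC
Rule 2/3 (HEZ, +08:45): 2024-12-16 17:26 UTC ≤ query < 2025-08-06 00:06 UTC
22·60 + 9 + 525 = 1854 min
1854 = 1·1440 + 414; 414 = 6·60 + 54 → 06:54, 2024-12-16 + 1 day = 2024-12-17
→ 2024-12-17 06:54 HEZ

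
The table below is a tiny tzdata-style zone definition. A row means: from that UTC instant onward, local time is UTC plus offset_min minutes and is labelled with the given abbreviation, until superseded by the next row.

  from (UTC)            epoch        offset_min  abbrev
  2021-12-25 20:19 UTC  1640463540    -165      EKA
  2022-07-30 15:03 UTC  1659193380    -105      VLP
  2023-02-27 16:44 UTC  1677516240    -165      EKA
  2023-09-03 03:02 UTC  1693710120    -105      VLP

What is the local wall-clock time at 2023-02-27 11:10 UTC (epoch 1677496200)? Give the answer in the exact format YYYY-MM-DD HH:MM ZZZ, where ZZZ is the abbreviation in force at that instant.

2023-02-27 09:25 VLP

Query: 2023-02-27 11:10 UTC
Rule 2/4 (VLP, -01:45): 2022-07-30 15:03 UTC ≤ query < 2023-02-27 16:44 UTC
11·60 + 10 - 105 = 565 min
565 = 0·1440 + 565; 565 = 9·60 + 25 → 09:25, same day
→ 2023-02-27 09:25 VLP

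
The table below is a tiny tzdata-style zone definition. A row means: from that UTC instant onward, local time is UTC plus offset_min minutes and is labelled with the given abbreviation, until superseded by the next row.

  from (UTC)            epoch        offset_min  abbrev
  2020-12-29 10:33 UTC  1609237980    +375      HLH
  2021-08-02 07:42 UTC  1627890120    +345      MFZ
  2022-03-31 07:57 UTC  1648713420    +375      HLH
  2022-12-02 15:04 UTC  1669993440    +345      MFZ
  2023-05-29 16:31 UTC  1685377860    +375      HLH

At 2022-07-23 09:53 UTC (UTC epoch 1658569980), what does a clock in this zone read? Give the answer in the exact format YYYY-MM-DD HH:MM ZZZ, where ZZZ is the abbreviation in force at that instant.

Query: 2022-07-23 09:53 UTC
Rule 3/5 (HLH, +06:15): 2022-03-31 07:57 UTC ≤ query < 2022-12-02 15:04 UTC
9·60 + 53 + 375 = 968 min
968 = 0·1440 + 968; 968 = 16·60 + 8 → 16:08, same day
→ 2022-07-23 16:08 HLH

2022-07-23 16:08 HLH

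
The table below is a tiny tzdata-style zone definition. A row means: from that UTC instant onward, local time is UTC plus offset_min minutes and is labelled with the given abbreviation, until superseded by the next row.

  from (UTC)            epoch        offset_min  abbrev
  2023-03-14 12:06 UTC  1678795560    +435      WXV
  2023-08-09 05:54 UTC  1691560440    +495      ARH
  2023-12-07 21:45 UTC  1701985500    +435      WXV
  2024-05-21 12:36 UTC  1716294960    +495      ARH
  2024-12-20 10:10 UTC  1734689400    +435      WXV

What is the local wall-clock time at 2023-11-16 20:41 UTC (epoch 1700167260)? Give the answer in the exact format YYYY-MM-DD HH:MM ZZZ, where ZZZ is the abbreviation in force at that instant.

2023-11-17 04:56 ARH

Query: 2023-11-16 20:41 UTC
Rule 2/5 (ARH, +08:15): 2023-08-09 05:54 UTC ≤ query < 2023-12-07 21:45 UTC
20·60 + 41 + 495 = 1736 min
1736 = 1·1440 + 296; 296 = 4·60 + 56 → 04:56, 2023-11-16 + 1 day = 2023-11-17
→ 2023-11-17 04:56 ARH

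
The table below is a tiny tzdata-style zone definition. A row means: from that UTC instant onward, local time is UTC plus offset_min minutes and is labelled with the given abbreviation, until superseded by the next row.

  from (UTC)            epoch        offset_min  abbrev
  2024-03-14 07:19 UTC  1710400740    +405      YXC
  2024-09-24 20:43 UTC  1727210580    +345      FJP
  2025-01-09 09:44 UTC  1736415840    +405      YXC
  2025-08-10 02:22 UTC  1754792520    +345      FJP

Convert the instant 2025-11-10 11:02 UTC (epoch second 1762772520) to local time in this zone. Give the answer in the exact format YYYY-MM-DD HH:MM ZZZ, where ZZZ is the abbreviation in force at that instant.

2025-11-10 16:47 FJP

Query: 2025-11-10 11:02 UTC
Rule 4/4 (FJP, +05:45): 2025-08-10 02:22 UTC ≤ query < +∞
11·60 + 2 + 345 = 1007 min
1007 = 0·1440 + 1007; 1007 = 16·60 + 47 → 16:47, same day
→ 2025-11-10 16:47 FJP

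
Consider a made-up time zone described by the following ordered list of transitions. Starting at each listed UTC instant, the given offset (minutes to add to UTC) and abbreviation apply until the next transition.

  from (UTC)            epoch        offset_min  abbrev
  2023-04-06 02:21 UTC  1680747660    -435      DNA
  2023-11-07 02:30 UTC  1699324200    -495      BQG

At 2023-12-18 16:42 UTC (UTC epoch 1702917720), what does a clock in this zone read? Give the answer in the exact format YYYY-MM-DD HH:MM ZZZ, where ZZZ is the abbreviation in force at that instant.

Query: 2023-12-18 16:42 UTC
Rule 2/2 (BQG, -08:15): 2023-11-07 02:30 UTC ≤ query < +∞
16·60 + 42 - 495 = 507 min
507 = 0·1440 + 507; 507 = 8·60 + 27 → 08:27, same day
→ 2023-12-18 08:27 BQG

2023-12-18 08:27 BQG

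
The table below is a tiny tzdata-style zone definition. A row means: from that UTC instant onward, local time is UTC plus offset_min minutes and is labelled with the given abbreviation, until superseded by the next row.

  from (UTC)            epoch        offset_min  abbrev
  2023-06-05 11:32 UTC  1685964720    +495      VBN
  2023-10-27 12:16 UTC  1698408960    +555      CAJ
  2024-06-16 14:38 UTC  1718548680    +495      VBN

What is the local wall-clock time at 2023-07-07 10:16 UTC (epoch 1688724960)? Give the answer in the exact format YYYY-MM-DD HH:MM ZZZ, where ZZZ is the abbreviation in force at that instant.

Query: 2023-07-07 10:16 UTC
Rule 1/3 (VBN, +08:15): 2023-06-05 11:32 UTC ≤ query < 2023-10-27 12:16 UTC
10·60 + 16 + 495 = 1111 min
1111 = 0·1440 + 1111; 1111 = 18·60 + 31 → 18:31, same day
→ 2023-07-07 18:31 VBN

2023-07-07 18:31 VBN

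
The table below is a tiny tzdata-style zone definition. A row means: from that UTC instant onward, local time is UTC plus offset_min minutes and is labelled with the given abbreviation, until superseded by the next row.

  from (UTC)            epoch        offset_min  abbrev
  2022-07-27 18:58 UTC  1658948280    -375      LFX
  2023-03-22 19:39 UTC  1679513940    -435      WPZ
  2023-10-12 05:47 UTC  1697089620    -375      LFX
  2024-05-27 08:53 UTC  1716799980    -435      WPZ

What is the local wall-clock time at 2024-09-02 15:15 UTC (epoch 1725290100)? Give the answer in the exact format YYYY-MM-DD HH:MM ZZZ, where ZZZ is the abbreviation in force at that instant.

2024-09-02 08:00 WPZ

Query: 2024-09-02 15:15 UTC
Rule 4/4 (WPZ, -07:15): 2024-05-27 08:53 UTC ≤ query < +∞
15·60 + 15 - 435 = 480 min
480 = 0·1440 + 480; 480 = 8·60 + 0 → 08:00, same day
→ 2024-09-02 08:00 WPZ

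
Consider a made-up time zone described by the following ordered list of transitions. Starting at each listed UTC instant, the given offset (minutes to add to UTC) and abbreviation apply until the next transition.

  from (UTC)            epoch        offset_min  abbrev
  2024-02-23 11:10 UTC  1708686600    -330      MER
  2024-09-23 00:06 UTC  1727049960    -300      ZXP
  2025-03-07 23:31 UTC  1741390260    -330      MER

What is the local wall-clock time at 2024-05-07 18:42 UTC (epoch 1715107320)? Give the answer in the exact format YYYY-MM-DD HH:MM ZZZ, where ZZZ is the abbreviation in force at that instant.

2024-05-07 13:12 MER

Query: 2024-05-07 18:42 UTC
Rule 1/3 (MER, -05:30): 2024-02-23 11:10 UTC ≤ query < 2024-09-23 00:06 UTC
18·60 + 42 - 330 = 792 min
792 = 0·1440 + 792; 792 = 13·60 + 12 → 13:12, same day
→ 2024-05-07 13:12 MER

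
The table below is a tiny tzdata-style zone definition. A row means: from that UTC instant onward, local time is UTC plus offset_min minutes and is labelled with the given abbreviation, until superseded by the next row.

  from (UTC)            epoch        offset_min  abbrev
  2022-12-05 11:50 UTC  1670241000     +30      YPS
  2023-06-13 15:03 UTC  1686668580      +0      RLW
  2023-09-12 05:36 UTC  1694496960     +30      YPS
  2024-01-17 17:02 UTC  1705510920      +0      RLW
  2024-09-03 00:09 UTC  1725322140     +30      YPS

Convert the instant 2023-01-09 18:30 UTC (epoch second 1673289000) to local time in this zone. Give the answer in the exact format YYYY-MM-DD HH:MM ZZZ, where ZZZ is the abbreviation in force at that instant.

Query: 2023-01-09 18:30 UTC
Rule 1/5 (YPS, +00:30): 2022-12-05 11:50 UTC ≤ query < 2023-06-13 15:03 UTC
18·60 + 30 + 30 = 1140 min
1140 = 0·1440 + 1140; 1140 = 19·60 + 0 → 19:00, same day
→ 2023-01-09 19:00 YPS

2023-01-09 19:00 YPS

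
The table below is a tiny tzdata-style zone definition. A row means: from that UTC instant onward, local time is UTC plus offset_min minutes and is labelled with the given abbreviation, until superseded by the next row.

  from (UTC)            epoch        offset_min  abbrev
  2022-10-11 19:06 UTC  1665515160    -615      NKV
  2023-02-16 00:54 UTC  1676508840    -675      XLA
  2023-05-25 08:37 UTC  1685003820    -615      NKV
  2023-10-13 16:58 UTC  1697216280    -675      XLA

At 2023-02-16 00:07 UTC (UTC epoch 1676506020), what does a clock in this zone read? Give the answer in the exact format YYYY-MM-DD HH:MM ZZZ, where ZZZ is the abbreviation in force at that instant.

Query: 2023-02-16 00:07 UTC
Rule 1/4 (NKV, -10:15): 2022-10-11 19:06 UTC ≤ query < 2023-02-16 00:54 UTC
0·60 + 7 - 615 = -608 min
-608 = -1·1440 + 832; 832 = 13·60 + 52 → 13:52, 2023-02-16 - 1 day = 2023-02-15
→ 2023-02-15 13:52 NKV

2023-02-15 13:52 NKV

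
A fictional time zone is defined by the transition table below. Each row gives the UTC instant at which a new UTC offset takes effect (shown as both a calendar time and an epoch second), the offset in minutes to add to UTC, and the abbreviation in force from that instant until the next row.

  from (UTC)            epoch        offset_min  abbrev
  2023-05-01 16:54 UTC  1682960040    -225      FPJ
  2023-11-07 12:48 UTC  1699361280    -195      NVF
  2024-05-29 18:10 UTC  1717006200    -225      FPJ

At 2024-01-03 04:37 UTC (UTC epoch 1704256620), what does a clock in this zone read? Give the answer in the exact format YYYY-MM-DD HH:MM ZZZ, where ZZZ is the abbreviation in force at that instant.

Query: 2024-01-03 04:37 UTC
Rule 2/3 (NVF, -03:15): 2023-11-07 12:48 UTC ≤ query < 2024-05-29 18:10 UTC
4·60 + 37 - 195 = 82 min
82 = 0·1440 + 82; 82 = 1·60 + 22 → 01:22, same day
→ 2024-01-03 01:22 NVF

2024-01-03 01:22 NVF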